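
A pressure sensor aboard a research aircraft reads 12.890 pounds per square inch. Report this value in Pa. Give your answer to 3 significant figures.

88900 Pa

1 psi = 6894.76 Pa, so 12.890 × 6894.76 = 88900 Pa.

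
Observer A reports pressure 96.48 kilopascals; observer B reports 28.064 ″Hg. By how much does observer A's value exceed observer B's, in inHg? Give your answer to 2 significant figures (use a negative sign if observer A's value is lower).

0.43 inHg

observer A: 96.48 kPa = 28.4905 inHg.
Difference: 28.4905 − 28.0640 = 0.43 inHg.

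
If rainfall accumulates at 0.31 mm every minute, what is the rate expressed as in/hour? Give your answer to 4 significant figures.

0.7323 in/hour

0.31 mm/minute × 0.0393701 in/mm × 60 minute/hour = 0.7323 in/hour.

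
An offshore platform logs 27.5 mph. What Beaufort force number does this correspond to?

27.5 mph = 12.3 m/s, which is Beaufort 6 (strong breeze, 10.8–13.8 m/s).

Beaufort force 6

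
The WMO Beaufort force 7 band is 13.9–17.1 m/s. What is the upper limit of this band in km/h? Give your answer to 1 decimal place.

13.9–17.1 m/s × 3.6 = 50.0–61.6 km/h.

61.6 km/h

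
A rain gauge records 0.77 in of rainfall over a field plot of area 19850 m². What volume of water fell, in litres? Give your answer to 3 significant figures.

Depth: 0.77 in × 25.4 = 19.558 mm.
1 mm over 1 m² is 1 L, so volume = 19.558 × 19850 = 388226.3 L ≈ 388000 L.

388000 litres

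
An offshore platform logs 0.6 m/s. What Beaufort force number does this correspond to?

Beaufort force 1

0.6 m/s lies in the Beaufort 1 band (light air, 0.3–1.5 m/s).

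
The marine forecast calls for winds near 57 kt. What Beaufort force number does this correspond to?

Beaufort force 11

57 kt lies in the Beaufort 11 band (violent storm, 56–63 kt).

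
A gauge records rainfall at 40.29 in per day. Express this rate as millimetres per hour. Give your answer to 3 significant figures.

42.6 mm/hour

40.29 in/day × 25.4 mm/in × 0.0416667 day/hour = 42.6 mm/hour.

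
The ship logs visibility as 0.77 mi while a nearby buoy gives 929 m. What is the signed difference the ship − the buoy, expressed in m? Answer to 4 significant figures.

the ship: 0.77 SM = 1239.195 m.
Difference: 1239.195 − 929.000 = 310.2 m.

310.2 m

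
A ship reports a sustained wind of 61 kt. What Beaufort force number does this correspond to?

61 kt lies in the Beaufort 11 band (violent storm, 56–63 kt).

Beaufort force 11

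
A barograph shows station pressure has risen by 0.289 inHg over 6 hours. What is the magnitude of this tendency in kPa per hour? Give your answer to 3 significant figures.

0.289 inHg / 6 h × 3.38639 kPa/inHg = 0.163 kPa/h.

0.163 kPa per hour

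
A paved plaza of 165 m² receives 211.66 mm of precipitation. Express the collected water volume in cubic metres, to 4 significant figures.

34.92 cubic metres

1 mm over 1 m² is 1 L, so volume = 211.66 × 165 = 34923.9 L = 34.92 m³.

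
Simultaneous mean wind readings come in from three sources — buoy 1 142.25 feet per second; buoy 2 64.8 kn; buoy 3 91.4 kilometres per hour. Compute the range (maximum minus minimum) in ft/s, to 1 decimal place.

59.0 ft/s

buoy 2: 64.8 kt = 109.370 ft/s.
buoy 3: 91.4 km/h = 83.297 ft/s.
Spread: 142.250 − 83.297 = 59.0 ft/s.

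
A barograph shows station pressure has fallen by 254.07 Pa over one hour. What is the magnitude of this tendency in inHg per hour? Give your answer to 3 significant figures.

0.0750 inHg per hour

254.07 Pa / 1 h × 0.0002953 inHg/Pa = 0.0750 inHg/h.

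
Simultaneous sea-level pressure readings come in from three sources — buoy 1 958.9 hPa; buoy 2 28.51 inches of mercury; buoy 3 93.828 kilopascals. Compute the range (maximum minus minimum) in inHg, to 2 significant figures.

0.80 inHg

buoy 1: 958.9 hPa = 28.3163 inHg.
buoy 3: 93.828 kPa = 27.7074 inHg.
Spread: 28.5100 − 27.7074 = 0.80 inHg.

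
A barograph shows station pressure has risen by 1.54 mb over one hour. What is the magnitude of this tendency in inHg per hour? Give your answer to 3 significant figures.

0.0455 inHg per hour

1.54 mb / 1 h × 0.02953 inHg/mb = 0.0455 inHg/h.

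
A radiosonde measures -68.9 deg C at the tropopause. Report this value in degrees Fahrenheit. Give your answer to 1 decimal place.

°F = °C × 9/5 + 32 = -68.9 × 1.8 + 32 = -92.0 °F.

-92.0 °F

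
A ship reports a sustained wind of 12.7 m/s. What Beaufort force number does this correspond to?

Beaufort force 6

12.7 m/s lies in the Beaufort 6 band (strong breeze, 10.8–13.8 m/s).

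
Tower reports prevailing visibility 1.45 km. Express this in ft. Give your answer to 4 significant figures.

1 km = 3280.84 ft, so 1.45 × 3280.84 = 4757 ft.

4757 ft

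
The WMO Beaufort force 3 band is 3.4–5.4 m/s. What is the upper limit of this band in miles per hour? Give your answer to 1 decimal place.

12.1 mph

3.4–5.4 m/s × 2.237 = 7.6–12.1 mph.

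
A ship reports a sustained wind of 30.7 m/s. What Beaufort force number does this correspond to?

30.7 m/s lies in the Beaufort 11 band (violent storm, 28.5–32.6 m/s).

Beaufort force 11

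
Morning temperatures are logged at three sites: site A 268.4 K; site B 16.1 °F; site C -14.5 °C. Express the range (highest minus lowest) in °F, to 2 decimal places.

17.55 °F

site A: 268.4 K = -4.750 °C.
site B: 16.1 °F = -8.833 °C.
Spread: (-4.750) − (-14.500) = 9.750 °C = 17.55 °F.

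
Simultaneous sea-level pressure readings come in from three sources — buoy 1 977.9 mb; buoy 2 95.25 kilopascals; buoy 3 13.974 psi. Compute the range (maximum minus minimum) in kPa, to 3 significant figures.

buoy 1: 977.9 mb = 97.7900 kPa.
buoy 3: 13.974 psi = 96.3473 kPa.
Spread: 97.7900 − 95.2500 = 2.54 kPa.

2.54 kPa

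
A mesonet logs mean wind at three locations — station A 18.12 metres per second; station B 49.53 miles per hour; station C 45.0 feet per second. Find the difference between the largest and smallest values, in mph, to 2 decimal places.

18.85 mph

station A: 18.12 m/s = 40.5333 mph.
station C: 45.0 ft/s = 30.6818 mph.
Spread: 49.5300 − 30.6818 = 18.85 mph.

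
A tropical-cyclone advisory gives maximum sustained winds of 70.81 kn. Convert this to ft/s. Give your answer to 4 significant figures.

1 kt = 1.68781 ft/s, so 70.81 × 1.68781 = 119.5 ft/s.

119.5 ft/s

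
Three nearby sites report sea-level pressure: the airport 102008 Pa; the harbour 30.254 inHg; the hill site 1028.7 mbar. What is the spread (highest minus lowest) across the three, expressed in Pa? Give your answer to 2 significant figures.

860 Pa

the harbour: 30.254 inHg = 102451.81 Pa.
the hill site: 1028.7 mb = 102870.00 Pa.
Spread: 102870.00 − 102008.00 = 860 Pa.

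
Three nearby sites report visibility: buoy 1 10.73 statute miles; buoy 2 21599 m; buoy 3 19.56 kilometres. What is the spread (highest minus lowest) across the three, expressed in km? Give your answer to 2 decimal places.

4.33 km

buoy 1: 10.73 SM = 17.2683 km.
buoy 2: 21599 m = 21.5990 km.
Spread: 21.5990 − 17.2683 = 4.33 km.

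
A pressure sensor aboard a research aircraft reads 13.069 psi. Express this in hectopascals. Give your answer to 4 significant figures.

901.1 hPa

1 psi = 68.9476 hPa, so 13.069 × 68.9476 = 901.1 hPa.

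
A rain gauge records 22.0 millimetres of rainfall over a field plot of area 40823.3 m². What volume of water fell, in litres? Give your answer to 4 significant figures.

1 mm over 1 m² is 1 L, so volume = 22 × 40823.3 = 898112.6 L ≈ 898100 L.

898100 litres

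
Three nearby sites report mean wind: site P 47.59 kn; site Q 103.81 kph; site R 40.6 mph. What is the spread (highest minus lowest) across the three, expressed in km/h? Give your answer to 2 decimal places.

site P: 47.59 kt = 88.1367 km/h.
site R: 40.6 mph = 65.3394 km/h.
Spread: 103.8100 − 65.3394 = 38.47 km/h.

38.47 km/h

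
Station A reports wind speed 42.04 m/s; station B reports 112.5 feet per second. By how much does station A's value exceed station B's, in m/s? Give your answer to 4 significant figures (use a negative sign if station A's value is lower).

station B: 112.5 ft/s = 34.29000 m/s.
Difference: 42.04000 − 34.29000 = 7.750 m/s.

7.750 m/s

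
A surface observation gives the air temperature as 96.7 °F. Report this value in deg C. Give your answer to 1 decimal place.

°C = (°F − 32) × 5/9 = (96.7 − 32) / 1.8 = 35.9 °C.

35.9 °C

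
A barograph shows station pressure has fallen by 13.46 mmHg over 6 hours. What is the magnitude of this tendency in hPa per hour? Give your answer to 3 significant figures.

2.99 hPa per hour

13.46 mmHg / 6 h × 1.33322 hPa/mmHg = 2.99 hPa/h.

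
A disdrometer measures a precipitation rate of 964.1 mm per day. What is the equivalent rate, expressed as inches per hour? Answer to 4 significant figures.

964.1 mm/day × 0.0393701 in/mm × 0.0416667 day/hour = 1.582 in/hour.

1.582 in/hour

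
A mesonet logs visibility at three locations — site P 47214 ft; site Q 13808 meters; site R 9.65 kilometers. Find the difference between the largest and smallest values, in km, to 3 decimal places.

4.741 km

site P: 47214 ft = 14.39083 km.
site Q: 13808 m = 13.80800 km.
Spread: 14.39083 − 9.65000 = 4.741 km.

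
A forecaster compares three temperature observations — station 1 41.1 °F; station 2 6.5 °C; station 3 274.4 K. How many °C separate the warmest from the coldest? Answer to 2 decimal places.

5.25 °C

station 1: 41.1 °F = 5.056 °C.
station 3: 274.4 K = 1.250 °C.
Spread: 6.500 − 1.250 = 5.250 °C.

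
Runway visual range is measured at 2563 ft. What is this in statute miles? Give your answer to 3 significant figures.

1 ft = 0.000189394 SM, so 2563 × 0.000189394 = 0.485 SM.

0.485 SM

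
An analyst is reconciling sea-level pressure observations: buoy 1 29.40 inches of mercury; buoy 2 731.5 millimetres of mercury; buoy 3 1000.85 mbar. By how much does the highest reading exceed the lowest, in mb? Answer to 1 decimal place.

buoy 1: 29.40 inHg = 995.598 mb.
buoy 2: 731.5 mmHg = 975.253 mb.
Spread: 1000.850 − 975.253 = 25.6 mb.

25.6 mb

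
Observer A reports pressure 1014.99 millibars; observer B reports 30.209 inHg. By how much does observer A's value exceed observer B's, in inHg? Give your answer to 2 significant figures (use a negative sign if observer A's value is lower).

-0.24 inHg

observer A: 1014.99 mb = 29.9726 inHg.
Difference: 29.9726 − 30.2090 = -0.24 inHg.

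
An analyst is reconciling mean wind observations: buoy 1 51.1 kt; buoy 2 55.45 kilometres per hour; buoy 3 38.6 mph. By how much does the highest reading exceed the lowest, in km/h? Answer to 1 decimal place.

39.2 km/h

buoy 1: 51.1 kt = 94.637 km/h.
buoy 3: 38.6 mph = 62.121 km/h.
Spread: 94.637 − 55.450 = 39.2 km/h.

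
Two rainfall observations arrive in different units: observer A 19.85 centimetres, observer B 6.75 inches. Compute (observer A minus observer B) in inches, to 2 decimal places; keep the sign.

1.06 in

observer A: 19.85 cm = 7.81496 in.
Difference: 7.81496 − 6.75000 = 1.06 in.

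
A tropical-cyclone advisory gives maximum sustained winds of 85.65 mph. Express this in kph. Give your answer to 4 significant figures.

1 mph = 1.60934 km/h, so 85.65 × 1.60934 = 137.8 km/h.

137.8 km/h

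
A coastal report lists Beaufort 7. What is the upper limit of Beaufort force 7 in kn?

Beaufort 7 (near gale) spans 28–33 knots.

33 kt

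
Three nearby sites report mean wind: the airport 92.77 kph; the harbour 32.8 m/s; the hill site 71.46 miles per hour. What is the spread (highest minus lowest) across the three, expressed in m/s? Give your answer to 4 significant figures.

7.031 m/s

the airport: 92.77 km/h = 25.76944 m/s.
the hill site: 71.46 mph = 31.94548 m/s.
Spread: 32.80000 − 25.76944 = 7.031 m/s.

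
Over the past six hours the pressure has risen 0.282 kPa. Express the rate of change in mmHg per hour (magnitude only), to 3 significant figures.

0.353 mmHg per hour

0.282 kPa / 6 h × 7.50062 mmHg/kPa = 0.353 mmHg/h.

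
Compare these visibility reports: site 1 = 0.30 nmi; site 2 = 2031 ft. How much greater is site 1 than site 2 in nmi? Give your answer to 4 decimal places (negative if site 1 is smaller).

-0.0343 nmi

site 2: 2031 ft = 0.334260 nmi.
Difference: 0.300000 − 0.334260 = -0.0343 nmi.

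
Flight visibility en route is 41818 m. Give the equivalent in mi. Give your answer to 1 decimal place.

26.0 SM

1 m = 0.000621371 SM, so 41818 × 0.000621371 = 26.0 SM.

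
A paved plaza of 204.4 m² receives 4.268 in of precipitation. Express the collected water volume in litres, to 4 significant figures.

Depth: 4.268 in × 25.4 = 108.4072 mm.
1 mm over 1 m² is 1 L, so volume = 108.4072 × 204.4 = 22158.432 L ≈ 22160 L.

22160 litres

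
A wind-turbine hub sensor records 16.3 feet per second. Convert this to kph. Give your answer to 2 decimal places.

1 ft/s = 1.09728 km/h, so 16.3 × 1.09728 = 17.89 km/h.

17.89 km/h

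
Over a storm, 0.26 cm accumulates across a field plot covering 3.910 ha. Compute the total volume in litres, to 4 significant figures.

Depth: 0.26 cm × 10 = 2.6 mm.
Area: 3.910 ha = 39100 m².
1 mm over 1 m² is 1 L, so volume = 2.6 × 39100 = 101660 L ≈ 101700 L.

101700 litres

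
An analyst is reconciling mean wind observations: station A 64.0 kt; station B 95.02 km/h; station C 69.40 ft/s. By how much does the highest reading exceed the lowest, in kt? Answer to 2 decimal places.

station B: 95.02 km/h = 51.3067 kt.
station C: 69.40 ft/s = 41.1184 kt.
Spread: 64.0000 − 41.1184 = 22.88 kt.

22.88 kt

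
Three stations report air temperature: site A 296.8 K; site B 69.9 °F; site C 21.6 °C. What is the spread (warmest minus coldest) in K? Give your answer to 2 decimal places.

2.59 K

site A: 296.8 K = 23.650 °C.
site B: 69.9 °F = 21.056 °C.
Spread: 23.650 − 21.056 = 2.594 °C.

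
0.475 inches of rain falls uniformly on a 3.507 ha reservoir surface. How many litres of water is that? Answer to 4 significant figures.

423100 litres

Depth: 0.475 in × 25.4 = 12.065 mm.
Area: 3.507 ha = 35070 m².
1 mm over 1 m² is 1 L, so volume = 12.065 × 35070 = 423119.55 L ≈ 423100 L.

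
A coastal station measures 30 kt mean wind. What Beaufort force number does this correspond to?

Beaufort force 7

30 kt lies in the Beaufort 7 band (near gale, 28–33 kt).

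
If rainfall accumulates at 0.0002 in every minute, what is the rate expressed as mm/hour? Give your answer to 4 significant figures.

0.3048 mm/hour

0.0002 in/minute × 25.4 mm/in × 60 minute/hour = 0.3048 mm/hour.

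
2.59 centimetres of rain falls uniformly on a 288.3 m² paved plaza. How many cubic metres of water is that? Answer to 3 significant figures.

7.47 cubic metres

Depth: 2.59 cm × 10 = 25.9 mm.
1 mm over 1 m² is 1 L, so volume = 25.9 × 288.3 = 7466.97 L = 7.47 m³.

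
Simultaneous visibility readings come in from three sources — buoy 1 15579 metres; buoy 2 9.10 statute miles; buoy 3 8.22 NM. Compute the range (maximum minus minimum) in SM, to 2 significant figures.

0.58 SM

buoy 1: 15579 m = 9.6803 SM.
buoy 3: 8.22 nmi = 9.4594 SM.
Spread: 9.6803 − 9.1000 = 0.58 SM.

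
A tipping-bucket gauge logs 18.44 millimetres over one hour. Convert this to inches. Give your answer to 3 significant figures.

0.726 in

1 mm = 0.0393701 in, so 18.44 × 0.0393701 = 0.726 in.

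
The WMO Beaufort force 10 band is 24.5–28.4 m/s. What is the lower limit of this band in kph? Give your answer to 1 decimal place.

24.5–28.4 m/s × 3.6 = 88.2–102.2 km/h.

88.2 km/h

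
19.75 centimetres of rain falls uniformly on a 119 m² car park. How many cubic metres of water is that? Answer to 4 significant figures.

23.50 cubic metres

Depth: 19.75 cm × 10 = 197.5 mm.
1 mm over 1 m² is 1 L, so volume = 197.5 × 119 = 23502.5 L = 23.50 m³.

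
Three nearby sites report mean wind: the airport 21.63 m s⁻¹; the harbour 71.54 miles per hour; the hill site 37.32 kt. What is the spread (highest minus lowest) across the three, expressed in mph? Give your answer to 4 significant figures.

the airport: 21.63 m/s = 48.3849 mph.
the hill site: 37.32 kt = 42.9471 mph.
Spread: 71.5400 − 42.9471 = 28.59 mph.

28.59 mph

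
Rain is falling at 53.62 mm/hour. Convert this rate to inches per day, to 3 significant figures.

50.7 in/day

53.62 mm/hour × 0.0393701 in/mm × 24 hour/day = 50.7 in/day.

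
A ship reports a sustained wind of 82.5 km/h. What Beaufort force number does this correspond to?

82.5 km/h = 22.9 m/s, which is Beaufort 9 (strong gale, 20.8–24.4 m/s).

Beaufort force 9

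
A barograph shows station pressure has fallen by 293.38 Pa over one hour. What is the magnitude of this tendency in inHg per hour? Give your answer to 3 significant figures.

293.38 Pa / 1 h × 0.0002953 inHg/Pa = 0.0866 inHg/h.

0.0866 inHg per hour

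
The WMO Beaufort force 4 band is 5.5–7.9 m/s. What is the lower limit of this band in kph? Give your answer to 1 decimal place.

5.5–7.9 m/s × 3.6 = 19.8–28.4 km/h.

19.8 km/h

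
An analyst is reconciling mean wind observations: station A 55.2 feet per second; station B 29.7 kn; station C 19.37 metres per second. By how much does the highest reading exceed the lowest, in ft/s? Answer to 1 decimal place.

station B: 29.7 kt = 50.128 ft/s.
station C: 19.37 m/s = 63.550 ft/s.
Spread: 63.550 − 50.128 = 13.4 ft/s.

13.4 ft/s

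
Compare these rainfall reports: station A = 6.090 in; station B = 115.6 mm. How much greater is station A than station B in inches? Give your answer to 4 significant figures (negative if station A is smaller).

1.539 in

station B: 115.6 mm = 4.55118 in.
Difference: 6.09000 − 4.55118 = 1.539 in.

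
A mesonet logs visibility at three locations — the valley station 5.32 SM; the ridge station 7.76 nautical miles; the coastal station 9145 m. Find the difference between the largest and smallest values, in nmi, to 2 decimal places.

3.14 nmi

the valley station: 5.32 SM = 4.6230 nmi.
the coastal station: 9145 m = 4.9379 nmi.
Spread: 7.7600 − 4.6230 = 3.14 nmi.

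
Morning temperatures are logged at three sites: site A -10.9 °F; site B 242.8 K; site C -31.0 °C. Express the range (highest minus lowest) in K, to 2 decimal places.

7.17 K

site A: -10.9 °F = -23.833 °C.
site B: 242.8 K = -30.350 °C.
Spread: (-23.833) − (-31.000) = 7.167 °C.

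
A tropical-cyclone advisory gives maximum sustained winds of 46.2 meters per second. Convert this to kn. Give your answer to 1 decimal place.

89.8 kt

1 m/s = 1.94384 kt, so 46.2 × 1.94384 = 89.8 kt.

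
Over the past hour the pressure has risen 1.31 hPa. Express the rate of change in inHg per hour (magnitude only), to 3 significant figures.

0.0387 inHg per hour

1.31 hPa / 1 h × 0.02953 inHg/hPa = 0.0387 inHg/h.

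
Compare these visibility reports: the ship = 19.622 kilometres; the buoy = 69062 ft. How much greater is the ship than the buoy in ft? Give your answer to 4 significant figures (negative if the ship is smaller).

-4685 ft

the ship: 19.622 km = 64376.64 ft.
Difference: 64376.64 − 69062.00 = -4685 ft.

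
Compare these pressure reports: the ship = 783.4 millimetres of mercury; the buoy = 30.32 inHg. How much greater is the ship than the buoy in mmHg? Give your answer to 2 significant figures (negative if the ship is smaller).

13 mmHg

the buoy: 30.32 inHg = 770.13 mmHg.
Difference: 783.40 − 770.13 = 13 mmHg.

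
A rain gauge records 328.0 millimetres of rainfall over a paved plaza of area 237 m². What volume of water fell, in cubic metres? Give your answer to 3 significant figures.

1 mm over 1 m² is 1 L, so volume = 328 × 237 = 77736 L = 77.7 m³.

77.7 cubic metres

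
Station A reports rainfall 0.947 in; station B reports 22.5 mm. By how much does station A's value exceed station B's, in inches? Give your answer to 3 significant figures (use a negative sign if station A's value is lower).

0.0612 in

station B: 22.5 mm = 0.885827 in.
Difference: 0.947000 − 0.885827 = 0.0612 in.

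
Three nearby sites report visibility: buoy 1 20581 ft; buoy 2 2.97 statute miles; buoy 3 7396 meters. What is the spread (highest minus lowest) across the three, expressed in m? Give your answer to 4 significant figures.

buoy 1: 20581 ft = 6273.09 m.
buoy 2: 2.97 SM = 4779.75 m.
Spread: 7396.00 − 4779.75 = 2616 m.

2616 m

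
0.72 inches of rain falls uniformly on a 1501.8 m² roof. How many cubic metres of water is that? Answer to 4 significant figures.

27.46 cubic metres

Depth: 0.72 in × 25.4 = 18.288 mm.
1 mm over 1 m² is 1 L, so volume = 18.288 × 1501.8 = 27464.918 L = 27.46 m³.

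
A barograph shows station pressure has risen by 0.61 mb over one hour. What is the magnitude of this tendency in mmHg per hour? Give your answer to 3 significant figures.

0.458 mmHg per hour

0.61 mb / 1 h × 0.750062 mmHg/mb = 0.458 mmHg/h.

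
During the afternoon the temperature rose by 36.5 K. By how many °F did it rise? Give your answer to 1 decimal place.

65.7 °F

A change of 1 °C equals a change of 1.8 °F: Δ°F = 36.5 × 1.8 = 65.7 °F.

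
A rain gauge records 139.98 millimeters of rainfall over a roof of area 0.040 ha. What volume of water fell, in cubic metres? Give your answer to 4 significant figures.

Area: 0.040 ha = 400 m².
1 mm over 1 m² is 1 L, so volume = 139.98 × 400 = 55992 L = 55.99 m³.

55.99 cubic metres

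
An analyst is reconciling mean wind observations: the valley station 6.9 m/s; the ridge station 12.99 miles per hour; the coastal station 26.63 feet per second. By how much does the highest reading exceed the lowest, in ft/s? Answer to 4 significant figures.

the valley station: 6.9 m/s = 22.63780 ft/s.
the ridge station: 12.99 mph = 19.05200 ft/s.
Spread: 26.63000 − 19.05200 = 7.578 ft/s.

7.578 ft/s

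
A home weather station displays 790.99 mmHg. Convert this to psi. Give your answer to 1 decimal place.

15.3 psi

1 mmHg = 0.0193368 psi, so 790.99 × 0.0193368 = 15.3 psi.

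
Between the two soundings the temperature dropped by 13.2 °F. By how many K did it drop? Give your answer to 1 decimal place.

A change of 1 °C equals a change of 1.8 °F: ΔK = 13.2 × 0.5556 = 7.3 K.

7.3 K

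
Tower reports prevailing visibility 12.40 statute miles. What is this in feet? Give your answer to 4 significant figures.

65470 ft

1 SM = 5280 ft, so 12.40 × 5280 = 65470 ft.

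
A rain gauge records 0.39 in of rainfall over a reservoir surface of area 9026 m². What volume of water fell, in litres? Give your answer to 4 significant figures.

89410 litres

Depth: 0.39 in × 25.4 = 9.906 mm.
1 mm over 1 m² is 1 L, so volume = 9.906 × 9026 = 89411.556 L ≈ 89410 L.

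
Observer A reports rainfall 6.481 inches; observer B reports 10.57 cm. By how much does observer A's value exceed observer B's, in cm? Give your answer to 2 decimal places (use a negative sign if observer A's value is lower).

5.89 cm

observer A: 6.481 in = 16.4617 cm.
Difference: 16.4617 − 10.5700 = 5.89 cm.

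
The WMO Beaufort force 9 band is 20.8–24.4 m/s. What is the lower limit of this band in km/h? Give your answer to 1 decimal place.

20.8–24.4 m/s × 3.6 = 74.9–87.8 km/h.

74.9 km/h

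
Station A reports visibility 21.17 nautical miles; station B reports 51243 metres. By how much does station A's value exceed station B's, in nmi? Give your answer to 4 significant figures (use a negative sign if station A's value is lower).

-6.499 nmi

station B: 51243 m = 27.66901 nmi.
Difference: 21.17000 − 27.66901 = -6.499 nmi.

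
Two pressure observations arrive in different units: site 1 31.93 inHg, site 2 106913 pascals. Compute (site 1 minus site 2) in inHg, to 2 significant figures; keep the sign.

0.36 inHg

site 2: 106913 Pa = 31.5714 inHg.
Difference: 31.9300 − 31.5714 = 0.36 inHg.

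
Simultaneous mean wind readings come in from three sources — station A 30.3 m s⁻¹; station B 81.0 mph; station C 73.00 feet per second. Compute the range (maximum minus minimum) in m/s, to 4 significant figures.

station B: 81.0 mph = 36.2102 m/s.
station C: 73.00 ft/s = 22.2504 m/s.
Spread: 36.2102 − 22.2504 = 13.96 m/s.

13.96 m/s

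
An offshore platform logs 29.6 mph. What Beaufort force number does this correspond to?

29.6 mph = 13.2 m/s, which is Beaufort 6 (strong breeze, 10.8–13.8 m/s).

Beaufort force 6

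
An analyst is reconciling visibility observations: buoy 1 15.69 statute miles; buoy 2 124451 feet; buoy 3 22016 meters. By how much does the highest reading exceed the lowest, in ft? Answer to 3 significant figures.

52200 ft

buoy 1: 15.69 SM = 82843.20 ft.
buoy 3: 22016 m = 72230.97 ft.
Spread: 124451.00 − 72230.97 = 52200 ft.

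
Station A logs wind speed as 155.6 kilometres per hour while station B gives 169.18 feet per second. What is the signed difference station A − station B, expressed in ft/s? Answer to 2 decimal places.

station A: 155.6 km/h = 141.8052 ft/s.
Difference: 141.8052 − 169.1800 = -27.37 ft/s.

-27.37 ft/s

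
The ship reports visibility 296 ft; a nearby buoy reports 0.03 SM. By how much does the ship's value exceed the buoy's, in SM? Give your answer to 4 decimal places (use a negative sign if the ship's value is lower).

the ship: 296 ft = 0.056061 SM.
Difference: 0.056061 − 0.030000 = 0.0261 SM.

0.0261 SM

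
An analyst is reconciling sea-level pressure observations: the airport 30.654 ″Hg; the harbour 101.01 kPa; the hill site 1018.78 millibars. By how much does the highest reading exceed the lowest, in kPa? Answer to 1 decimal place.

the airport: 30.654 inHg = 103.806 kPa.
the hill site: 1018.78 mb = 101.878 kPa.
Spread: 103.806 − 101.010 = 2.8 kPa.

2.8 kPa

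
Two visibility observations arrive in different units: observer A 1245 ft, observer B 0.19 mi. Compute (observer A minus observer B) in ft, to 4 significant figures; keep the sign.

observer B: 0.19 SM = 1003.200 ft.
Difference: 1245.000 − 1003.200 = 241.8 ft.

241.8 ft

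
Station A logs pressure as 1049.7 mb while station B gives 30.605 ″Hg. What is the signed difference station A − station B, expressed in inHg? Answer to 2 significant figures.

station A: 1049.7 mb = 30.9976 inHg.
Difference: 30.9976 − 30.6050 = 0.39 inHg.

0.39 inHg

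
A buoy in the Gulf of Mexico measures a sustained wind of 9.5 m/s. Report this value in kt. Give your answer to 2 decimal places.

1 m/s = 1.94384 kt, so 9.5 × 1.94384 = 18.47 kt.

18.47 kt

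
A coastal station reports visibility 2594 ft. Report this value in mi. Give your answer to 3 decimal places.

1 ft = 0.000189394 SM, so 2594 × 0.000189394 = 0.491 SM.

0.491 SM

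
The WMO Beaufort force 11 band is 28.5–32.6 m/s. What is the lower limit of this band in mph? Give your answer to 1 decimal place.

28.5–32.6 m/s × 2.237 = 63.8–72.9 mph.

63.8 mph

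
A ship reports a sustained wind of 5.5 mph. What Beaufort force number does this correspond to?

Beaufort force 2

5.5 mph = 2.5 m/s, which is Beaufort 2 (light breeze, 1.6–3.3 m/s).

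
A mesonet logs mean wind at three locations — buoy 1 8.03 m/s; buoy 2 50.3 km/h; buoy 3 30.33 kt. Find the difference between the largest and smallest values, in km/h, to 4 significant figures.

27.26 km/h

buoy 1: 8.03 m/s = 28.9080 km/h.
buoy 3: 30.33 kt = 56.1712 km/h.
Spread: 56.1712 − 28.9080 = 27.26 km/h.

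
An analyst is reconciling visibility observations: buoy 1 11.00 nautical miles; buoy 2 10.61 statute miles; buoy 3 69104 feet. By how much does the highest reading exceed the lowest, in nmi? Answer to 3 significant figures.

buoy 2: 10.61 SM = 9.2198 nmi.
buoy 3: 69104 ft = 11.3731 nmi.
Spread: 11.3731 − 9.2198 = 2.15 nmi.

2.15 nmi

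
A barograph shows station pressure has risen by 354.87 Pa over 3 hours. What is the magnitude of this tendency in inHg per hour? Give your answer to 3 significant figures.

0.0349 inHg per hour

354.87 Pa / 3 h × 0.0002953 inHg/Pa = 0.0349 inHg/h.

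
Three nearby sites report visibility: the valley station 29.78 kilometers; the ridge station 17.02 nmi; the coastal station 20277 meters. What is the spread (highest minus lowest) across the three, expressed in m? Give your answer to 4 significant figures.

11240 m

the valley station: 29.78 km = 29780.00 m.
the ridge station: 17.02 nmi = 31521.04 m.
Spread: 31521.04 − 20277.00 = 11240 m.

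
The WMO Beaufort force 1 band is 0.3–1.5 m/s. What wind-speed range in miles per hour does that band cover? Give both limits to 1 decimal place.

0.7 to 3.4 mph

0.3–1.5 m/s × 2.237 = 0.7–3.4 mph.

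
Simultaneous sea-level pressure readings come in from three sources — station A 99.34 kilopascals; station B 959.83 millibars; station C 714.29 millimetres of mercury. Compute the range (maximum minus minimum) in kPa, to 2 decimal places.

station B: 959.83 mb = 95.9830 kPa.
station C: 714.29 mmHg = 95.2308 kPa.
Spread: 99.3400 − 95.2308 = 4.11 kPa.

4.11 kPa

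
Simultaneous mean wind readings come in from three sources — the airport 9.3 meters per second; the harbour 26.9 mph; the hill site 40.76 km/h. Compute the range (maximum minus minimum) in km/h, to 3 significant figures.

9.81 km/h

the airport: 9.3 m/s = 33.4800 km/h.
the harbour: 26.9 mph = 43.2914 km/h.
Spread: 43.2914 − 33.4800 = 9.81 km/h.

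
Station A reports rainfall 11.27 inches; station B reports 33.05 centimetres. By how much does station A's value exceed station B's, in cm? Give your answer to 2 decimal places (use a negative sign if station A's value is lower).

-4.42 cm

station A: 11.27 in = 28.6258 cm.
Difference: 28.6258 − 33.0500 = -4.42 cm.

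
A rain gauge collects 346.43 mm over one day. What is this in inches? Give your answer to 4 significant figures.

13.64 in

1 mm = 0.0393701 in, so 346.43 × 0.0393701 = 13.64 in.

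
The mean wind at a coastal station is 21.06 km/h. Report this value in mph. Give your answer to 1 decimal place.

13.1 mph

1 km/h = 0.621371 mph, so 21.06 × 0.621371 = 13.1 mph.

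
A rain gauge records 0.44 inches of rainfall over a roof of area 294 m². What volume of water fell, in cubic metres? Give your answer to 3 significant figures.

3.29 cubic metres

Depth: 0.44 in × 25.4 = 11.176 mm.
1 mm over 1 m² is 1 L, so volume = 11.176 × 294 = 3285.744 L = 3.29 m³.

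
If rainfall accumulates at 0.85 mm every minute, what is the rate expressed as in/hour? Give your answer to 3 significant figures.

0.85 mm/minute × 0.0393701 in/mm × 60 minute/hour = 2.01 in/hour.

2.01 in/hour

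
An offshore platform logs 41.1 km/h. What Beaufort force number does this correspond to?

41.1 km/h = 11.4 m/s, which is Beaufort 6 (strong breeze, 10.8–13.8 m/s).

Beaufort force 6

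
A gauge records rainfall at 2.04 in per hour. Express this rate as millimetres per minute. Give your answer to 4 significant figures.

2.04 in/hour × 25.4 mm/in × 0.0166667 hour/minute = 0.8636 mm/minute.

0.8636 mm/minute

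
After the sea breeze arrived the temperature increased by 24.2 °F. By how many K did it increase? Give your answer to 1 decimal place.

13.4 K

A change of 1 °C equals a change of 1.8 °F: ΔK = 24.2 × 0.5556 = 13.4 K.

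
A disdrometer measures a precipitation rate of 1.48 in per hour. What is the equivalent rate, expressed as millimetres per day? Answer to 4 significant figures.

1.48 in/hour × 25.4 mm/in × 24 hour/day = 902.2 mm/day.

902.2 mm/day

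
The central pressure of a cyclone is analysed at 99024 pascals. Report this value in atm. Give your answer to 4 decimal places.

1 Pa = 9.86923e-06 atm, so 99024 × 9.86923e-06 = 0.9773 atm.

0.9773 atm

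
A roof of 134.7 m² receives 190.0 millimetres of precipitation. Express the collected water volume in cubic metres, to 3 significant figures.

1 mm over 1 m² is 1 L, so volume = 190 × 134.7 = 25593 L = 25.6 m³.

25.6 cubic metres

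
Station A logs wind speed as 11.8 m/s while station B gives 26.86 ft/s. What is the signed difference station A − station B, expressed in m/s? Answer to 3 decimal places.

3.613 m/s

station B: 26.86 ft/s = 8.18693 m/s.
Difference: 11.80000 − 8.18693 = 3.613 m/s.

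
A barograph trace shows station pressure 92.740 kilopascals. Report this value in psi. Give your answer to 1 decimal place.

1 kPa = 0.145038 psi, so 92.740 × 0.145038 = 13.5 psi.

13.5 psi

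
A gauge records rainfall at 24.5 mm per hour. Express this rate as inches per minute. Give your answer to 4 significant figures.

24.5 mm/hour × 0.0393701 in/mm × 0.0166667 hour/minute = 0.01608 in/minute.

0.01608 in/minute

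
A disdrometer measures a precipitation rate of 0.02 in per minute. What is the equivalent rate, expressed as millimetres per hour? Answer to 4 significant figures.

30.48 mm/hour

0.02 in/minute × 25.4 mm/in × 60 minute/hour = 30.48 mm/hour.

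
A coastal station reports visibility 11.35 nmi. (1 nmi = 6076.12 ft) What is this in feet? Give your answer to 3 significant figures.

1 nmi = 6076.12 ft, so 11.35 × 6076.12 = 69000 ft.

69000 ft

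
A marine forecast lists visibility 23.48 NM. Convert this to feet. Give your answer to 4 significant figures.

1 nmi = 6076.12 ft, so 23.48 × 6076.12 = 142700 ft.

142700 ft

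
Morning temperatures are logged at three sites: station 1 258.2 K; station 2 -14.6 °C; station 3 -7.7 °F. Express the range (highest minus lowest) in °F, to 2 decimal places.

13.42 °F

station 1: 258.2 K = -14.950 °C.
station 3: -7.7 °F = -22.056 °C.
Spread: (-14.600) − (-22.056) = 7.456 °C = 13.42 °F.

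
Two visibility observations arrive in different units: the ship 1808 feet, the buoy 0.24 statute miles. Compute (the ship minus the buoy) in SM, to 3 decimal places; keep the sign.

the ship: 1808 ft = 0.34242 SM.
Difference: 0.34242 − 0.24000 = 0.102 SM.

0.102 SM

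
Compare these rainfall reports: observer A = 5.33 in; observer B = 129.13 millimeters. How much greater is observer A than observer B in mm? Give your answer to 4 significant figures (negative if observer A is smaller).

6.252 mm

observer A: 5.33 in = 135.38200 mm.
Difference: 135.38200 − 129.13000 = 6.252 mm.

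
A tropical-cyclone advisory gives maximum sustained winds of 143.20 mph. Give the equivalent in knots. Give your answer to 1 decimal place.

1 mph = 0.868976 kt, so 143.20 × 0.868976 = 124.4 kt.

124.4 kt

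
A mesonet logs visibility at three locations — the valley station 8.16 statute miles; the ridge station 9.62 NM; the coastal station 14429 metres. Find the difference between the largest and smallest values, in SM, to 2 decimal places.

the ridge station: 9.62 nmi = 11.0705 SM.
the coastal station: 14429 m = 8.9658 SM.
Spread: 11.0705 − 8.1600 = 2.91 SM.

2.91 SM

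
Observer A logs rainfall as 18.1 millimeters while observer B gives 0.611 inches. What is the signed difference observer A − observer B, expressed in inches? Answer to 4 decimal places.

0.1016 in

observer A: 18.1 mm = 0.712598 in.
Difference: 0.712598 − 0.611000 = 0.1016 in.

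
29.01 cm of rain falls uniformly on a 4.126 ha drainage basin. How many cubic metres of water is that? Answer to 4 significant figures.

11970 cubic metres

Depth: 29.01 cm × 10 = 290.1 mm.
Area: 4.126 ha = 41260 m².
1 mm over 1 m² is 1 L, so volume = 290.1 × 41260 = 11969526 L = 11970 m³.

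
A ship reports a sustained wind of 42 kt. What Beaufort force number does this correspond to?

Beaufort force 9

42 kt lies in the Beaufort 9 band (strong gale, 41–47 kt).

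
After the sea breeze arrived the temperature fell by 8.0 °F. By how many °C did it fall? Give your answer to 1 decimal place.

4.4 °C

Converting a difference, only the 9/5 scale factor applies: Δ°C = 8.0 × 0.5556 = 4.4 °C.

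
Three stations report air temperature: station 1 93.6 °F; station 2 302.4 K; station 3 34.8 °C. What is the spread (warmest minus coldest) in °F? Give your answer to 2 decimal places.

station 1: 93.6 °F = 34.222 °C.
station 2: 302.4 K = 29.250 °C.
Spread: 34.800 − 29.250 = 5.550 °C = 9.99 °F.

9.99 °F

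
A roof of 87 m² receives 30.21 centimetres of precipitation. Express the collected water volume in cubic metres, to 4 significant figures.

Depth: 30.21 cm × 10 = 302.1 mm.
1 mm over 1 m² is 1 L, so volume = 302.1 × 87 = 26282.7 L = 26.28 m³.

26.28 cubic metres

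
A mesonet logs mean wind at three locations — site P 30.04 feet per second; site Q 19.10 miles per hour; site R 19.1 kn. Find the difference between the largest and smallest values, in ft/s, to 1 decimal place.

site Q: 19.10 mph = 28.013 ft/s.
site R: 19.1 kt = 32.237 ft/s.
Spread: 32.237 − 28.013 = 4.2 ft/s.

4.2 ft/s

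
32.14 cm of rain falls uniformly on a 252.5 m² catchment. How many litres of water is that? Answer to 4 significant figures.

81150 litres

Depth: 32.14 cm × 10 = 321.4 mm.
1 mm over 1 m² is 1 L, so volume = 321.4 × 252.5 = 81153.5 L ≈ 81150 L.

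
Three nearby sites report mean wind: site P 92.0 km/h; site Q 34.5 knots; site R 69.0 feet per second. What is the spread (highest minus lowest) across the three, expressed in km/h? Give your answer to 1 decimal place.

28.1 km/h

site Q: 34.5 kt = 63.894 km/h.
site R: 69.0 ft/s = 75.712 km/h.
Spread: 92.000 − 63.894 = 28.1 km/h.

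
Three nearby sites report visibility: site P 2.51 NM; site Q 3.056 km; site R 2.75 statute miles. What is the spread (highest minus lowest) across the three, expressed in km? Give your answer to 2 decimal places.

1.59 km

site P: 2.51 nmi = 4.6485 km.
site R: 2.75 SM = 4.4257 km.
Spread: 4.6485 − 3.0560 = 1.59 km.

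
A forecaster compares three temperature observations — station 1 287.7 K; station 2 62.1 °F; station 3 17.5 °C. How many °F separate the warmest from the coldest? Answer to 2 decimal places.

5.31 °F

station 1: 287.7 K = 14.550 °C.
station 2: 62.1 °F = 16.722 °C.
Spread: 17.500 − 14.550 = 2.950 °C = 5.31 °F.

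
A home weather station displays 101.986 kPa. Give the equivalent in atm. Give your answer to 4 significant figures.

1.007 atm

1 kPa = 0.00986923 atm, so 101.986 × 0.00986923 = 1.007 atm.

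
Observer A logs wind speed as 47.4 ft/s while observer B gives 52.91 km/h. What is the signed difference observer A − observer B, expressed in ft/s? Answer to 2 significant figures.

-0.82 ft/s

observer B: 52.91 km/h = 48.2192 ft/s.
Difference: 47.4000 − 48.2192 = -0.82 ft/s.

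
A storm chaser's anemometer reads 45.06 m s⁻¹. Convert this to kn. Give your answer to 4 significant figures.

87.59 kt

1 m/s = 1.94384 kt, so 45.06 × 1.94384 = 87.59 kt.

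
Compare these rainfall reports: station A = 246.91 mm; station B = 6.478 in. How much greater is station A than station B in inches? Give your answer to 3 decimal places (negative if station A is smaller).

station A: 246.91 mm = 9.72087 in.
Difference: 9.72087 − 6.47800 = 3.243 in.

3.243 in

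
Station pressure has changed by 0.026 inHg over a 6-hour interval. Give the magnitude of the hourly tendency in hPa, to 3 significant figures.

0.147 hPa per hour

0.026 inHg / 6 h × 33.8639 hPa/inHg = 0.147 hPa/h.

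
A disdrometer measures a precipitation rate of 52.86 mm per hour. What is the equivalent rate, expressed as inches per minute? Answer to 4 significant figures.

52.86 mm/hour × 0.0393701 in/mm × 0.0166667 hour/minute = 0.03469 in/minute.

0.03469 in/minute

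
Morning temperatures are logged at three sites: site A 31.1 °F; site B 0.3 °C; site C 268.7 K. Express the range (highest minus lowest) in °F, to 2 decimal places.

8.55 °F

site A: 31.1 °F = -0.500 °C.
site C: 268.7 K = -4.450 °C.
Spread: 0.300 − (-4.450) = 4.750 °C = 8.55 °F.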